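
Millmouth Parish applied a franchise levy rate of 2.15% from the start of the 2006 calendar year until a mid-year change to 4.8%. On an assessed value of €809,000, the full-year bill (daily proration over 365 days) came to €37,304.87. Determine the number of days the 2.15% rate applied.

26 days

Let d = days at the first rate; then 365 − d days at the second rate.
€809,000 × [2.15%·d + 4.8%·(365−d)] / 365 = €37,304.87
Solving gives d = 26, so the new rate took effect on January 27, 2006.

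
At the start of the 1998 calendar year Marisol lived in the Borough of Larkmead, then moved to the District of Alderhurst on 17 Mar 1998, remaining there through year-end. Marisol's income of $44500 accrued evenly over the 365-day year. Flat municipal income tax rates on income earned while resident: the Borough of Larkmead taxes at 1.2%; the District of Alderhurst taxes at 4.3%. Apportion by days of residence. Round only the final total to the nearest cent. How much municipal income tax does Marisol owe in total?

$1630.04

The Borough of Larkmead, 1 Jan – 16 Mar 1998: 75 days → $44500 × 1.2% × 75/365 = $109.7260
The District of Alderhurst, 17 Mar – 31 Dec 1998: 290 days → $44500 × 4.3% × 290/365 = $1520.3151
Total = $1630.0411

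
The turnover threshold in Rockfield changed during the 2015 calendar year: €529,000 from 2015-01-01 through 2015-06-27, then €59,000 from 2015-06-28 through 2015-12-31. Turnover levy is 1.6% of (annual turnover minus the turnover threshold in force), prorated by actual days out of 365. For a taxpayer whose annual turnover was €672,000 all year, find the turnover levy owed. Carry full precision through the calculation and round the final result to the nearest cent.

€6,140.71

2015-01-01 to 2015-06-27: 178 days, exemption €529,000 → (€672,000 − €529,000) × 1.6% × 178/365 = €1,115.7918
2015-06-28 to 2015-12-31: 187 days, exemption €59,000 → (€672,000 − €59,000) × 1.6% × 187/365 = €5,024.9205
Total = €6,140.7123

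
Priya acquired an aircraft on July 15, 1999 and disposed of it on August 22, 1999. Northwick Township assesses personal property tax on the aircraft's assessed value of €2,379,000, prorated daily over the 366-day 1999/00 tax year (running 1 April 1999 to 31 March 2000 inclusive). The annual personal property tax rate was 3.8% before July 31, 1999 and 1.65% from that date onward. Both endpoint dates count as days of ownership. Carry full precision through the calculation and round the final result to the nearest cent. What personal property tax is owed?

July 15 – July 30, 1999: 16 days at 3.8% → €2,379,000 × 3.8% × 16/366 = €3,952.0000
July 31 – August 22, 1999: 23 days at 1.65% → €2,379,000 × 1.65% × 23/366 = €2,466.7500
Total = €6,418.7500

€6,418.75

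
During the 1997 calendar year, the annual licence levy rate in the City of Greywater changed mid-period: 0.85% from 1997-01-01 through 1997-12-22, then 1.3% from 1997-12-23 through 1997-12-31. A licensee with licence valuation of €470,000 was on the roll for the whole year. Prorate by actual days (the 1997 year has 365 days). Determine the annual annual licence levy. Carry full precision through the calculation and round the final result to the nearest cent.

€4,047.15

1997-01-01 to 1997-12-22: 356 days at 0.85% → €470,000 × 0.85% × 356/365 = €3,896.4932
1997-12-23 to 1997-12-31: 9 days at 1.3% → €470,000 × 1.3% × 9/365 = €150.6575
Total = €4,047.1507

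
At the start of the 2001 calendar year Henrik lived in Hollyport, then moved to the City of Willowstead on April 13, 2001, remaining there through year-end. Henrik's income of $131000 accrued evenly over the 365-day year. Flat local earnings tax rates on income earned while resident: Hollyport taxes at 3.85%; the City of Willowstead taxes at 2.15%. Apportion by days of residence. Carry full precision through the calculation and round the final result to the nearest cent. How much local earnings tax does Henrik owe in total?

Hollyport, January 1 – April 12, 2001: 102 days → $131000 × 3.85% × 102/365 = $1409.4164
The City of Willowstead, April 13 – December 31, 2001: 263 days → $131000 × 2.15% × 263/365 = $2029.4233
Total = $3438.8397

$3438.84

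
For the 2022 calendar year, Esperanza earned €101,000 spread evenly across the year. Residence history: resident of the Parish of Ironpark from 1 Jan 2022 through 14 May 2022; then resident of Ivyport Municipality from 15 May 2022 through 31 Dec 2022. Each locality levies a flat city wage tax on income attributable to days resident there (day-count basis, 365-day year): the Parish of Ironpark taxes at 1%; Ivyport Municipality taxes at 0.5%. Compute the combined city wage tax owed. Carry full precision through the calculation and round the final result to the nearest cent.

The Parish of Ironpark, 1 Jan – 14 May 2022: 134 days → €101,000 × 1% × 134/365 = €370.7945
Ivyport Municipality, 15 May – 31 Dec 2022: 231 days → €101,000 × 0.5% × 231/365 = €319.6027
Total = €690.3973

€690.40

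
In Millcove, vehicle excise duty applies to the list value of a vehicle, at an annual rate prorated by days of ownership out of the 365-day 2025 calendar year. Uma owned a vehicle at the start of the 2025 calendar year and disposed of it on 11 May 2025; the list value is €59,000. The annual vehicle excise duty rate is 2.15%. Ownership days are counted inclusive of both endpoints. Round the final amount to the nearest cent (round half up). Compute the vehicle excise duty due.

€455.27

Days held (1 January – 11 May 2025): 131 out of 365
Tax = €59,000 × 2.15% × 131/365 = €455.2699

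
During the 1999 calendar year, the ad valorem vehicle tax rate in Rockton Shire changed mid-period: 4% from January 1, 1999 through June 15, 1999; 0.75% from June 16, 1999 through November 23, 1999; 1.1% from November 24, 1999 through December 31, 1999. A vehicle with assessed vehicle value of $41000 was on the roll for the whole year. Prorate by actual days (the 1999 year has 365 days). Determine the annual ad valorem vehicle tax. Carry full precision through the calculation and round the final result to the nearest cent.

$928.45

January 1 – June 15, 1999: 166 days at 4% → $41000 × 4% × 166/365 = $745.8630
June 16 – November 23, 1999: 161 days at 0.75% → $41000 × 0.75% × 161/365 = $135.6370
November 24 – December 31, 1999: 38 days at 1.1% → $41000 × 1.1% × 38/365 = $46.9534
Total = $928.4534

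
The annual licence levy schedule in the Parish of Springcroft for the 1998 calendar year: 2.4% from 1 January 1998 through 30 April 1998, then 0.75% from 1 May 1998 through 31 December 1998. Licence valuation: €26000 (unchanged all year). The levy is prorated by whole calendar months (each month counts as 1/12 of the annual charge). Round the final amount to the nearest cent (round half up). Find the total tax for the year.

1 January – 30 April 1998: 4 months at 2.4% → €26000 × 2.4% × 4/12 = €208.0000
1 May – 31 December 1998: 8 months at 0.75% → €26000 × 0.75% × 8/12 = €130.0000
Total = €338.0000

€338.00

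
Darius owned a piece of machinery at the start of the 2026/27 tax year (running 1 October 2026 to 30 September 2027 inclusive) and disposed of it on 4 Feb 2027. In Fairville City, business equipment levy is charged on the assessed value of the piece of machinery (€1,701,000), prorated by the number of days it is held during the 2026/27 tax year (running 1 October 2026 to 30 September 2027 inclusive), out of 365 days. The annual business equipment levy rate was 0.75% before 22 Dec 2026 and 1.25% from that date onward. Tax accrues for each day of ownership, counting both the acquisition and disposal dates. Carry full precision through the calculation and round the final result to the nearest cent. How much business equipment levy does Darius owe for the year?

1 Oct – 21 Dec 2026: 82 days at 0.75% → €1,701,000 × 0.75% × 82/365 = €2,866.0685
22 Dec 2026 – 4 Feb 2027: 45 days at 1.25% → €1,701,000 × 1.25% × 45/365 = €2,621.4041
Total = €5,487.4726

€5,487.47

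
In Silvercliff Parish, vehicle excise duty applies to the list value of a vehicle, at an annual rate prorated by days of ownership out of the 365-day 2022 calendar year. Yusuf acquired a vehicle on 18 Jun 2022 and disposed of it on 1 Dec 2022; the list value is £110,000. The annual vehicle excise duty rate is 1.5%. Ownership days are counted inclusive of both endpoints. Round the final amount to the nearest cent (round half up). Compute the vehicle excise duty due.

£754.93

Days held (18 Jun – 1 Dec 2022): 167 out of 365
Tax = £110,000 × 1.5% × 167/365 = £754.9315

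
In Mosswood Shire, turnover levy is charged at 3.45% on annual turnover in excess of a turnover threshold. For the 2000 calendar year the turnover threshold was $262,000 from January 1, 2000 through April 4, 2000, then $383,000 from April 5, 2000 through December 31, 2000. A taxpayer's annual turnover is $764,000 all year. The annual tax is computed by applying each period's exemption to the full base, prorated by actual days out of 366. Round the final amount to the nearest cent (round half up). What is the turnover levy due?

$14,228.05

January 1 – April 4, 2000: 95 days, exemption $262,000 → ($764,000 − $262,000) × 3.45% × 95/366 = $4,495.3689
April 5 – December 31, 2000: 271 days, exemption $383,000 → ($764,000 − $383,000) × 3.45% × 271/366 = $9,732.6762
Total = $14,228.0451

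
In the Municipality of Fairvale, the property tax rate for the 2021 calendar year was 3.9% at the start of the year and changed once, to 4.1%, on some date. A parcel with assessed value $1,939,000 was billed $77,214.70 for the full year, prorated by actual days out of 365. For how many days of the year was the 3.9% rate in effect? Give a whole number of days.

215 days

Let d = days at the first rate; then 365 − d days at the second rate.
$1,939,000 × [3.9%·d + 4.1%·(365−d)] / 365 = $77,214.70
Solving gives d = 215, so the new rate took effect on 4 Aug 2021.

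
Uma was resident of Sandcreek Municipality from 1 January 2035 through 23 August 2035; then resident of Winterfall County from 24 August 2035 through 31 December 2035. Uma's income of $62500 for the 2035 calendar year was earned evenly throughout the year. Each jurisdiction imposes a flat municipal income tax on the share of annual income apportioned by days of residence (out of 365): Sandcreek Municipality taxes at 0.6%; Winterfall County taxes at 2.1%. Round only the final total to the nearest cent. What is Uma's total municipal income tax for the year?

$708.90

Sandcreek Municipality, 1 January – 23 August 2035: 235 days → $62500 × 0.6% × 235/365 = $241.4384
Winterfall County, 24 August – 31 December 2035: 130 days → $62500 × 2.1% × 130/365 = $467.4658
Total = $708.9041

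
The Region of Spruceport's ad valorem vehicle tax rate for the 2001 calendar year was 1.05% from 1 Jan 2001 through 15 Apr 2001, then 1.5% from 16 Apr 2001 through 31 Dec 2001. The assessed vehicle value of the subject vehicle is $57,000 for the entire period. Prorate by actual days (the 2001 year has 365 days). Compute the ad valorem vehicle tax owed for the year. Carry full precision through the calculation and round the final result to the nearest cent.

1 Jan – 15 Apr 2001: 105 days at 1.05% → $57,000 × 1.05% × 105/365 = $172.1712
16 Apr – 31 Dec 2001: 260 days at 1.5% → $57,000 × 1.5% × 260/365 = $609.0411
Total = $781.2123

$781.21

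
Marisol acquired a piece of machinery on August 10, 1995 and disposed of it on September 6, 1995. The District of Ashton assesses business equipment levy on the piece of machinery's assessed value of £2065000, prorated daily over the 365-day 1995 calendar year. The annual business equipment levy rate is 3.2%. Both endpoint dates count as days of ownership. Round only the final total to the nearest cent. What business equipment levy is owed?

£5069.15

Days held (August 10 – September 6, 1995): 28 out of 365
Tax = £2065000 × 3.2% × 28/365 = £5069.1507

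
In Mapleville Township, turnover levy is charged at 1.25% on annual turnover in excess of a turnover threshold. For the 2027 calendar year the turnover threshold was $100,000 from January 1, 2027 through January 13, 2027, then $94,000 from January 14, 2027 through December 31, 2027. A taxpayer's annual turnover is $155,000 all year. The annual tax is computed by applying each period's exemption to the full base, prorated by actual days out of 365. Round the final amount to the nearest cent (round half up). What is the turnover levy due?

January 1 – January 13, 2027: 13 days, exemption $100,000 → ($155,000 − $100,000) × 1.25% × 13/365 = $24.4863
January 14 – December 31, 2027: 352 days, exemption $94,000 → ($155,000 − $94,000) × 1.25% × 352/365 = $735.3425
Total = $759.8288

$759.83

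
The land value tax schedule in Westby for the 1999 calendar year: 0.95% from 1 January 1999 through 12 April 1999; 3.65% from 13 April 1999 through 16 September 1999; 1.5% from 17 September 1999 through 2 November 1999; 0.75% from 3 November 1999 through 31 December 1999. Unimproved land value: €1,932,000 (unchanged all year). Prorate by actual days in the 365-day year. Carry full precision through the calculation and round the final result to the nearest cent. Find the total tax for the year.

1 January – 12 April 1999: 102 days at 0.95% → €1,932,000 × 0.95% × 102/365 = €5,129.0630
13 April – 16 September 1999: 157 days at 3.65% → €1,932,000 × 3.65% × 157/365 = €30,332.4000
17 September – 2 November 1999: 47 days at 1.5% → €1,932,000 × 1.5% × 47/365 = €3,731.6712
3 November – 31 December 1999: 59 days at 0.75% → €1,932,000 × 0.75% × 59/365 = €2,342.2192
Total = €41,535.3534

€41,535.35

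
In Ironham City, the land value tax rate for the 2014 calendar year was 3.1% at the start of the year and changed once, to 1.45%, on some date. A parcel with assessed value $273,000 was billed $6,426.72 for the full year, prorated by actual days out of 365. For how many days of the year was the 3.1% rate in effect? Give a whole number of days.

200 days

Let d = days at the first rate; then 365 − d days at the second rate.
$273,000 × [3.1%·d + 1.45%·(365−d)] / 365 = $6,426.72
Solving gives d = 200, so the new rate took effect on 20 July 2014.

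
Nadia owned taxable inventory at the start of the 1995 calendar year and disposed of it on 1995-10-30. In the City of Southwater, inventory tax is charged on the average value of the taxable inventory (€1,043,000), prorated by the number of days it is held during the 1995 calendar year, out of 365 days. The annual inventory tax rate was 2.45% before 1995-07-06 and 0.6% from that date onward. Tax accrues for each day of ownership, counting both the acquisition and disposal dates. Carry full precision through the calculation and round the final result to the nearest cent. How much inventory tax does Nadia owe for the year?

€15,027.77

1995-01-01 to 1995-07-05: 186 days at 2.45% → €1,043,000 × 2.45% × 186/365 = €13,021.7836
1995-07-06 to 1995-10-30: 117 days at 0.6% → €1,043,000 × 0.6% × 117/365 = €2,005.9890
Total = €15,027.7726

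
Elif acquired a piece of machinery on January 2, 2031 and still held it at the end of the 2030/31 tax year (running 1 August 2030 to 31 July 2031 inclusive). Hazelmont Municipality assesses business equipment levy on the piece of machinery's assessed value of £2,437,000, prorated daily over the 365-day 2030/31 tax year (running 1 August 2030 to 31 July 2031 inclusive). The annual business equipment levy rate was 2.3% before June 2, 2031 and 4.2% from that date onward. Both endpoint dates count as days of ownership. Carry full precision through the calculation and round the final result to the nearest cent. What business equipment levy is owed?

January 2 – June 1, 2031: 151 days at 2.3% → £2,437,000 × 2.3% × 151/365 = £23,188.2219
June 2 – July 31, 2031: 60 days at 4.2% → £2,437,000 × 4.2% × 60/365 = £16,825.3151
Total = £40,013.5370

£40,013.54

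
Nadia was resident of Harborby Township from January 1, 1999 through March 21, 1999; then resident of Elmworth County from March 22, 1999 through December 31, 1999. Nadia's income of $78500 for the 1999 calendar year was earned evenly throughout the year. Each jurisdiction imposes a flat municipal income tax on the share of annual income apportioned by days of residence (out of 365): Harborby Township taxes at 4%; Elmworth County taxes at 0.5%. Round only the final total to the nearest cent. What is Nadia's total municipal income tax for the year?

Harborby Township, January 1 – March 21, 1999: 80 days → $78500 × 4% × 80/365 = $688.2192
Elmworth County, March 22 – December 31, 1999: 285 days → $78500 × 0.5% × 285/365 = $306.4726
Total = $994.6918

$994.69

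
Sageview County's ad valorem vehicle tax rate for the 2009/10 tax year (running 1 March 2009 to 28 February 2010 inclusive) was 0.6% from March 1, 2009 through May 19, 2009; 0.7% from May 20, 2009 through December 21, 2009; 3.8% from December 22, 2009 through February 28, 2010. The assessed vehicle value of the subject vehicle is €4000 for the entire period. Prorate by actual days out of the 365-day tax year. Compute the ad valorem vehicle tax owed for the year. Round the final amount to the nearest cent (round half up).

€50.56

March 1 – May 19, 2009: 80 days at 0.6% → €4000 × 0.6% × 80/365 = €5.2603
May 20 – December 21, 2009: 216 days at 0.7% → €4000 × 0.7% × 216/365 = €16.5699
December 22, 2009 – February 28, 2010: 69 days at 3.8% → €4000 × 3.8% × 69/365 = €28.7342
Total = €50.5644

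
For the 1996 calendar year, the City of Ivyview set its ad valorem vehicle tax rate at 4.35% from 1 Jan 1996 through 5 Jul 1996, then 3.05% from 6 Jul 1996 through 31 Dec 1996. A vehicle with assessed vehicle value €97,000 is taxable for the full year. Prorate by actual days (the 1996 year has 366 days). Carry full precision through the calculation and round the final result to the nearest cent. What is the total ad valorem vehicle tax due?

€3,602.78

1 Jan – 5 Jul 1996: 187 days at 4.35% → €97,000 × 4.35% × 187/366 = €2,155.8648
6 Jul – 31 Dec 1996: 179 days at 3.05% → €97,000 × 3.05% × 179/366 = €1,446.9167
Total = €3,602.7814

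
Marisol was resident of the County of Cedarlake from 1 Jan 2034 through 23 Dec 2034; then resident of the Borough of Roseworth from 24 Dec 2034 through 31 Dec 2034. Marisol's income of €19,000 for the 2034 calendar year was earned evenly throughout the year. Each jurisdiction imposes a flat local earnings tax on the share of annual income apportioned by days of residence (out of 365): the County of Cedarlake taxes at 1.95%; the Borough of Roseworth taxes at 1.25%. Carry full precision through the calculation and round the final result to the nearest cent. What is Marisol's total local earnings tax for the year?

€367.58

The County of Cedarlake, 1 Jan – 23 Dec 2034: 357 days → €19,000 × 1.95% × 357/365 = €362.3795
The Borough of Roseworth, 24 Dec – 31 Dec 2034: 8 days → €19,000 × 1.25% × 8/365 = €5.2055
Total = €367.5849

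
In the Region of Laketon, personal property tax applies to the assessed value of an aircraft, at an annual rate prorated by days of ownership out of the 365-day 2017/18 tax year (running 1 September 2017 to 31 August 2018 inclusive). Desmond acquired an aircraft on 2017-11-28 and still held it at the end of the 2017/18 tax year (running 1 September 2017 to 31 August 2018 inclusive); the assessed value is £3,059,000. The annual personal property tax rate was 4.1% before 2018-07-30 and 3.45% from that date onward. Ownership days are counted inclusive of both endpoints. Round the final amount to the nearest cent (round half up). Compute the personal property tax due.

2017-11-28 to 2018-07-29: 244 days at 4.1% → £3,059,000 × 4.1% × 244/365 = £83,841.7425
2018-07-30 to 2018-08-31: 33 days at 3.45% → £3,059,000 × 3.45% × 33/365 = £9,541.5658
Total = £93,383.3082

£93,383.31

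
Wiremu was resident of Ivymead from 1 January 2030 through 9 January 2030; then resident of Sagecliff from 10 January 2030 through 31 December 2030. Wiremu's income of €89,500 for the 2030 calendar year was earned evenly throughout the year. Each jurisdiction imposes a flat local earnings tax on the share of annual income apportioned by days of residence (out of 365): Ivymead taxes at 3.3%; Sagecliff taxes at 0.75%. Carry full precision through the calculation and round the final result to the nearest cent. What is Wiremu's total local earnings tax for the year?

€727.52

Ivymead, 1 January – 9 January 2030: 9 days → €89,500 × 3.3% × 9/365 = €72.8260
Sagecliff, 10 January – 31 December 2030: 356 days → €89,500 × 0.75% × 356/365 = €654.6986
Total = €727.5247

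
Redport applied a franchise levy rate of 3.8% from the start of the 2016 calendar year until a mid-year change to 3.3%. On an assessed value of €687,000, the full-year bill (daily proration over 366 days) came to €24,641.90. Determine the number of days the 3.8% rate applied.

210 days

Let d = days at the first rate; then 366 − d days at the second rate.
€687,000 × [3.8%·d + 3.3%·(366−d)] / 366 = €24,641.90
Solving gives d = 210, so the new rate took effect on 29 Jul 2016.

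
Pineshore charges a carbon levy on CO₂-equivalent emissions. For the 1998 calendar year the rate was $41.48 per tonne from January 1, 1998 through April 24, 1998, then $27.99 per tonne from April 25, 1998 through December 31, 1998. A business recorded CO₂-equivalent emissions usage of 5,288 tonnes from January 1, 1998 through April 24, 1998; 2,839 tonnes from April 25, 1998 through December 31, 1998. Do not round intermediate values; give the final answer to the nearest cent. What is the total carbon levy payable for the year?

January 1 – April 24, 1998: 5,288 tonnes at $41.48/tonne → $219346.24
April 25 – December 31, 1998: 2,839 tonnes at $27.99/tonne → $79463.61

$298809.85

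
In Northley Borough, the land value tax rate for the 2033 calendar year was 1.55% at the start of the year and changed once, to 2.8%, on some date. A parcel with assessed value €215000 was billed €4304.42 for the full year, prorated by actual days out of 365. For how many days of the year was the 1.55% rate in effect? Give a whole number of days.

233 days

Let d = days at the first rate; then 365 − d days at the second rate.
€215000 × [1.55%·d + 2.8%·(365−d)] / 365 = €4304.42
Solving gives d = 233, so the new rate took effect on August 22, 2033.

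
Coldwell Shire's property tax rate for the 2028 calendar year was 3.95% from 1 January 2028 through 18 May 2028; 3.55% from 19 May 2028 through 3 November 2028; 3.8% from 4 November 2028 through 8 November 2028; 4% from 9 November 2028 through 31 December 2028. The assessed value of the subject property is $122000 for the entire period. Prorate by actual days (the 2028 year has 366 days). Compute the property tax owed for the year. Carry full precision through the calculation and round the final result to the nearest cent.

$4600.00

1 January – 18 May 2028: 139 days at 3.95% → $122000 × 3.95% × 139/366 = $1830.1667
19 May – 3 November 2028: 169 days at 3.55% → $122000 × 3.55% × 169/366 = $1999.8333
4 November – 8 November 2028: 5 days at 3.8% → $122000 × 3.8% × 5/366 = $63.3333
9 November – 31 December 2028: 53 days at 4% → $122000 × 4% × 53/366 = $706.6667
Total = $4600.0000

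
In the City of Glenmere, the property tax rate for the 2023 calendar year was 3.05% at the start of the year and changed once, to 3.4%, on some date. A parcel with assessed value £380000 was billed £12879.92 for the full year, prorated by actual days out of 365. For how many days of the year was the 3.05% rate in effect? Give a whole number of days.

Let d = days at the first rate; then 365 − d days at the second rate.
£380000 × [3.05%·d + 3.4%·(365−d)] / 365 = £12879.92
Solving gives d = 11, so the new rate took effect on 12 January 2023.

11 days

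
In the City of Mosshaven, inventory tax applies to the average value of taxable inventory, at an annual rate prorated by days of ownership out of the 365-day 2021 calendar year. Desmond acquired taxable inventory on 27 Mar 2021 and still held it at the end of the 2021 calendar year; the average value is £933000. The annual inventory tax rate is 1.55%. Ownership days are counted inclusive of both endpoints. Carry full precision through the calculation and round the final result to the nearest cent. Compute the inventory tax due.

£11093.75

Days held (27 Mar – 31 Dec 2021): 280 out of 365
Tax = £933000 × 1.55% × 280/365 = £11093.7534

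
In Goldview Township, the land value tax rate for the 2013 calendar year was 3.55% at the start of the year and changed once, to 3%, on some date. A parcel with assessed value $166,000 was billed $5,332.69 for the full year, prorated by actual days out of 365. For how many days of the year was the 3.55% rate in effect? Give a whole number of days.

Let d = days at the first rate; then 365 − d days at the second rate.
$166,000 × [3.55%·d + 3%·(365−d)] / 365 = $5,332.69
Solving gives d = 141, so the new rate took effect on 22 May 2013.

141 days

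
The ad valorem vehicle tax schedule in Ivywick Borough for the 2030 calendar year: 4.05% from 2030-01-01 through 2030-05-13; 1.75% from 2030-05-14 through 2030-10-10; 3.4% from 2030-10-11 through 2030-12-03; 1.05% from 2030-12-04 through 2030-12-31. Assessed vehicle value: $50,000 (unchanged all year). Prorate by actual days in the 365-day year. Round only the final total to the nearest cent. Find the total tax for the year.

$1,389.25

2030-01-01 to 2030-05-13: 133 days at 4.05% → $50,000 × 4.05% × 133/365 = $737.8767
2030-05-14 to 2030-10-10: 150 days at 1.75% → $50,000 × 1.75% × 150/365 = $359.5890
2030-10-11 to 2030-12-03: 54 days at 3.4% → $50,000 × 3.4% × 54/365 = $251.5068
2030-12-04 to 2030-12-31: 28 days at 1.05% → $50,000 × 1.05% × 28/365 = $40.2740
Total = $1,389.2466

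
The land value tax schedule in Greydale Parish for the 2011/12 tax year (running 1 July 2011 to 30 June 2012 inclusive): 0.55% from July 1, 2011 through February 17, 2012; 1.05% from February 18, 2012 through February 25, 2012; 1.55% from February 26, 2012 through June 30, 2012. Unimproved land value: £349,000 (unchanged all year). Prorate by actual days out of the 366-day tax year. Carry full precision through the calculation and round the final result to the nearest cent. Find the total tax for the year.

£3,159.12

July 1, 2011 – February 17, 2012: 232 days at 0.55% → £349,000 × 0.55% × 232/366 = £1,216.7322
February 18 – February 25, 2012: 8 days at 1.05% → £349,000 × 1.05% × 8/366 = £80.0984
February 26 – June 30, 2012: 126 days at 1.55% → £349,000 × 1.55% × 126/366 = £1,862.2869
Total = £3,159.1175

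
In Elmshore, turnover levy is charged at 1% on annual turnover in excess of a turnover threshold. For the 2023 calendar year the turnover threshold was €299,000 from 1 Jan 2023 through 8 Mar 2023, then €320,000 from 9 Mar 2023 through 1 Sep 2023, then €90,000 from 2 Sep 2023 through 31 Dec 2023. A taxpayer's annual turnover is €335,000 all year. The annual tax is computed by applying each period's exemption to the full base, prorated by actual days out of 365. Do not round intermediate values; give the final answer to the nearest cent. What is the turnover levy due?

1 Jan – 8 Mar 2023: 67 days, exemption €299,000 → (€335,000 − €299,000) × 1% × 67/365 = €66.0822
9 Mar – 1 Sep 2023: 177 days, exemption €320,000 → (€335,000 − €320,000) × 1% × 177/365 = €72.7397
2 Sep – 31 Dec 2023: 121 days, exemption €90,000 → (€335,000 − €90,000) × 1% × 121/365 = €812.1918
Total = €951.0137

€951.01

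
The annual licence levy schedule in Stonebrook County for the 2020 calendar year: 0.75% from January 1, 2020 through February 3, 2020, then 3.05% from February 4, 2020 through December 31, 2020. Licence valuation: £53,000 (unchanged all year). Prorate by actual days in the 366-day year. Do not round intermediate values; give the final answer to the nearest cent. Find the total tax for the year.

£1,503.26

January 1 – February 3, 2020: 34 days at 0.75% → £53,000 × 0.75% × 34/366 = £36.9262
February 4 – December 31, 2020: 332 days at 3.05% → £53,000 × 3.05% × 332/366 = £1,466.3333
Total = £1,503.2596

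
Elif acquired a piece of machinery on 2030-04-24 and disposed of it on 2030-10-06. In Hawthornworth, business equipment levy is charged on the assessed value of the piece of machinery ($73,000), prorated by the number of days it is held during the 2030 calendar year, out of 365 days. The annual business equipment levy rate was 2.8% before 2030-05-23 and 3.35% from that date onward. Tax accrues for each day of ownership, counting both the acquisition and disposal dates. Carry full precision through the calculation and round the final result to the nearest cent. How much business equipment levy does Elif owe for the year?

$1,080.30

2030-04-24 to 2030-05-22: 29 days at 2.8% → $73,000 × 2.8% × 29/365 = $162.4000
2030-05-23 to 2030-10-06: 137 days at 3.35% → $73,000 × 3.35% × 137/365 = $917.9000
Total = $1,080.3000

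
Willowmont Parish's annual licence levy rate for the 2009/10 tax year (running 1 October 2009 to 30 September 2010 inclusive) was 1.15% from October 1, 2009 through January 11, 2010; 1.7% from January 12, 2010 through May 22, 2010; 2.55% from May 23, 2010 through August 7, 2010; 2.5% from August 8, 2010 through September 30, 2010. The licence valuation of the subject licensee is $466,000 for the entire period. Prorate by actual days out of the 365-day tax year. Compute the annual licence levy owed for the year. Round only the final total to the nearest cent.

$8,585.89

October 1, 2009 – January 11, 2010: 103 days at 1.15% → $466,000 × 1.15% × 103/365 = $1,512.2658
January 12 – May 22, 2010: 131 days at 1.7% → $466,000 × 1.7% × 131/365 = $2,843.2384
May 23 – August 7, 2010: 77 days at 2.55% → $466,000 × 2.55% × 77/365 = $2,506.8247
August 8 – September 30, 2010: 54 days at 2.5% → $466,000 × 2.5% × 54/365 = $1,723.5616
Total = $8,585.8904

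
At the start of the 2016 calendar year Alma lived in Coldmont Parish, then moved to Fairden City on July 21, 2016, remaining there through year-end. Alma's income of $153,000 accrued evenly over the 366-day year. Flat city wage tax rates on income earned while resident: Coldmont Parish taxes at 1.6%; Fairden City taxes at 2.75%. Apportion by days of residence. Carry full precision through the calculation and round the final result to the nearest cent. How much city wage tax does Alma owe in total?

Coldmont Parish, January 1 – July 20, 2016: 202 days → $153,000 × 1.6% × 202/366 = $1,351.0820
Fairden City, July 21 – December 31, 2016: 164 days → $153,000 × 2.75% × 164/366 = $1,885.3279
Total = $3,236.4098

$3,236.41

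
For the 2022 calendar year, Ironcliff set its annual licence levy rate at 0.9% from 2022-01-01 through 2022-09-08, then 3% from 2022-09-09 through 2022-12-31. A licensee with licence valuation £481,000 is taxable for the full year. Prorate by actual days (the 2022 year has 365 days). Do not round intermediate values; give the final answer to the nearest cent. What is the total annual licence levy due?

2022-01-01 to 2022-09-08: 251 days at 0.9% → £481,000 × 0.9% × 251/365 = £2,976.9288
2022-09-09 to 2022-12-31: 114 days at 3% → £481,000 × 3% × 114/365 = £4,506.9041
Total = £7,483.8329

£7,483.83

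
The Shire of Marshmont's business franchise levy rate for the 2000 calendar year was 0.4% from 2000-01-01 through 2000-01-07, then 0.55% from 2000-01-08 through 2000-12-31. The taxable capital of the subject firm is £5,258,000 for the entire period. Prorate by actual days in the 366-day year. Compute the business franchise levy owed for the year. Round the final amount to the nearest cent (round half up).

2000-01-01 to 2000-01-07: 7 days at 0.4% → £5,258,000 × 0.4% × 7/366 = £402.2514
2000-01-08 to 2000-12-31: 359 days at 0.55% → £5,258,000 × 0.55% × 359/366 = £28,365.9044
Total = £28,768.1557

£28,768.16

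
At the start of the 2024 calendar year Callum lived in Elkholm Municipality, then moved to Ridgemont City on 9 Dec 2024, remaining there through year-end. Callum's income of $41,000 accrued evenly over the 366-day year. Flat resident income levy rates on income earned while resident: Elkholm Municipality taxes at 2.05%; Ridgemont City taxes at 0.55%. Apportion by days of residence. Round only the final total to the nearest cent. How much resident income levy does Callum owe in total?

$801.85

Elkholm Municipality, 1 Jan – 8 Dec 2024: 343 days → $41,000 × 2.05% × 343/366 = $787.6817
Ridgemont City, 9 Dec – 31 Dec 2024: 23 days → $41,000 × 0.55% × 23/366 = $14.1708
Total = $801.8525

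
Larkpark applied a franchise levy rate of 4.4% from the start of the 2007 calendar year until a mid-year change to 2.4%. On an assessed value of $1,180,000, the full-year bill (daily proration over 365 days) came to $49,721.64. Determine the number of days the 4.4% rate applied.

331 days

Let d = days at the first rate; then 365 − d days at the second rate.
$1,180,000 × [4.4%·d + 2.4%·(365−d)] / 365 = $49,721.64
Solving gives d = 331, so the new rate took effect on 28 Nov 2007.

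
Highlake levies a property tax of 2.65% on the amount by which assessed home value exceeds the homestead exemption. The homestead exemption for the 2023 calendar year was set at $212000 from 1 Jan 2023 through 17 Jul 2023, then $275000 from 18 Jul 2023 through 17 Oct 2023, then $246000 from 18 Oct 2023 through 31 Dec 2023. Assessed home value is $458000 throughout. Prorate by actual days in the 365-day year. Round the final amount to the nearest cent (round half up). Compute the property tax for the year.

1 Jan – 17 Jul 2023: 198 days, exemption $212000 → ($458000 − $212000) × 2.65% × 198/365 = $3536.3342
18 Jul – 17 Oct 2023: 92 days, exemption $275000 → ($458000 − $275000) × 2.65% × 92/365 = $1222.3397
18 Oct – 31 Dec 2023: 75 days, exemption $246000 → ($458000 − $246000) × 2.65% × 75/365 = $1154.3836
Total = $5913.0575

$5913.06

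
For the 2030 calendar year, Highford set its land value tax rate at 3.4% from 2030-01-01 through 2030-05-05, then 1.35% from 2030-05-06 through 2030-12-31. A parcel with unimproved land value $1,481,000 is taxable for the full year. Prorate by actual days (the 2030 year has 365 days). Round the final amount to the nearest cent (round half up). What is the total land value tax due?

2030-01-01 to 2030-05-05: 125 days at 3.4% → $1,481,000 × 3.4% × 125/365 = $17,244.5205
2030-05-06 to 2030-12-31: 240 days at 1.35% → $1,481,000 × 1.35% × 240/365 = $13,146.4110
Total = $30,390.9315

$30,390.93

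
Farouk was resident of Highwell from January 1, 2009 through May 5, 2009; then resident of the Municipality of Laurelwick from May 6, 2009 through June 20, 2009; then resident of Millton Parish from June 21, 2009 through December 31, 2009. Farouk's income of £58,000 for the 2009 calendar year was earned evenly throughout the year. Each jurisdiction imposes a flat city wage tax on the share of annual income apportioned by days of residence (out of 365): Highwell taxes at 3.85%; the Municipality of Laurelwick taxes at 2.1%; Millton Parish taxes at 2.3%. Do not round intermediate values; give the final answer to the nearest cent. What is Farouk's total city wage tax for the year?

£1,627.26

Highwell, January 1 – May 5, 2009: 125 days → £58,000 × 3.85% × 125/365 = £764.7260
The Municipality of Laurelwick, May 6 – June 20, 2009: 46 days → £58,000 × 2.1% × 46/365 = £153.5014
Millton Parish, June 21 – December 31, 2009: 194 days → £58,000 × 2.3% × 194/365 = £709.0301
Total = £1,627.2575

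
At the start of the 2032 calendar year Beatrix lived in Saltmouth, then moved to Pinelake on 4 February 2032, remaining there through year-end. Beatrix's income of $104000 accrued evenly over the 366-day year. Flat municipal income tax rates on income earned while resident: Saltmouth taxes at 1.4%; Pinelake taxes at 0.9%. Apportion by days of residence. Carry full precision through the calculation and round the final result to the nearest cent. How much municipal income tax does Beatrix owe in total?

$984.31

Saltmouth, 1 January – 3 February 2032: 34 days → $104000 × 1.4% × 34/366 = $135.2568
Pinelake, 4 February – 31 December 2032: 332 days → $104000 × 0.9% × 332/366 = $849.0492
Total = $984.3060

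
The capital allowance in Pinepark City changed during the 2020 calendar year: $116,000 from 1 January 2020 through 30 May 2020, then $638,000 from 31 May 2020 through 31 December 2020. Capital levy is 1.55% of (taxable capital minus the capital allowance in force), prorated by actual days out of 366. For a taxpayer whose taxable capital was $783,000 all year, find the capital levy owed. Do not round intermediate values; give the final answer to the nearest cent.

$5,585.59

1 January – 30 May 2020: 151 days, exemption $116,000 → ($783,000 − $116,000) × 1.55% × 151/366 = $4,265.3374
31 May – 31 December 2020: 215 days, exemption $638,000 → ($783,000 − $638,000) × 1.55% × 215/366 = $1,320.2527
Total = $5,585.5902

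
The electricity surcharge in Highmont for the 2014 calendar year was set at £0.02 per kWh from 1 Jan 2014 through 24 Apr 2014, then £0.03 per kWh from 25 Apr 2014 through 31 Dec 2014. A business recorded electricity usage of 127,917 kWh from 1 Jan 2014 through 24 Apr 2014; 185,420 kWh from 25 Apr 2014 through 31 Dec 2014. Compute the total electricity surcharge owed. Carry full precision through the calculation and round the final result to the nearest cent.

1 Jan – 24 Apr 2014: 127,917 kWh at £0.02/kWh → £2,558.34
25 Apr – 31 Dec 2014: 185,420 kWh at £0.03/kWh → £5,562.60

£8,120.94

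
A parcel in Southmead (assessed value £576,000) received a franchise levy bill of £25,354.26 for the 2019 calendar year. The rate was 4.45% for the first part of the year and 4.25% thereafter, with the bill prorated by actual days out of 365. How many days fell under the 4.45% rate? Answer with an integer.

Let d = days at the first rate; then 365 − d days at the second rate.
£576,000 × [4.45%·d + 4.25%·(365−d)] / 365 = £25,354.26
Solving gives d = 277, so the new rate took effect on October 5, 2019.

277 days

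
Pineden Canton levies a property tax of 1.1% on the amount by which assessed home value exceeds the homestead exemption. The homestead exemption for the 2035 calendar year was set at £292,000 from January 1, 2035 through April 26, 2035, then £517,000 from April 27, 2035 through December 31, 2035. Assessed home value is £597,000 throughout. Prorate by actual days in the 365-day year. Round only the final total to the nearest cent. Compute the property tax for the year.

£1,666.58

January 1 – April 26, 2035: 116 days, exemption £292,000 → (£597,000 − £292,000) × 1.1% × 116/365 = £1,066.2466
April 27 – December 31, 2035: 249 days, exemption £517,000 → (£597,000 − £517,000) × 1.1% × 249/365 = £600.3288
Total = £1,666.5753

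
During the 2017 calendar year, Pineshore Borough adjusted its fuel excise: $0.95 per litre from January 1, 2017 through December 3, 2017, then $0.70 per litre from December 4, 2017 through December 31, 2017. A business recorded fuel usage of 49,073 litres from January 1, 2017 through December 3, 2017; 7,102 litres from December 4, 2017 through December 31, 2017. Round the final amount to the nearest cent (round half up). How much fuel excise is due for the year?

$51,590.75

January 1 – December 3, 2017: 49,073 litres at $0.95/litre → $46,619.35
December 4 – December 31, 2017: 7,102 litres at $0.70/litre → $4,971.40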